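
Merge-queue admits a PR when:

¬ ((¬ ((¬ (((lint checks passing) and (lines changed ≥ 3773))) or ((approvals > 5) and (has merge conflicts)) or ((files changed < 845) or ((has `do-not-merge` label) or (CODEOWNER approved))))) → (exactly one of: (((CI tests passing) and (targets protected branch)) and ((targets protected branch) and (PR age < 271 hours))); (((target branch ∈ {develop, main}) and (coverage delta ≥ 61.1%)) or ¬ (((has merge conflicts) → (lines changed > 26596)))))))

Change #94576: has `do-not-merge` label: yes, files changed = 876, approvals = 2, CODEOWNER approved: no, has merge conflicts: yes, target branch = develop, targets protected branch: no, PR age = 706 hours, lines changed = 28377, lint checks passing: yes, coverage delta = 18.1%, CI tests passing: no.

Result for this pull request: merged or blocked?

Blocked

Atomic conditions:
  lint checks passing: yes → true
  lines changed ≥ 3773: 28377 ≥ 3773 is true
  approvals > 5: 2 > 5 is false
  has merge conflicts: yes → true
  files changed < 845: 876 < 845 is false
  has `do-not-merge` label: yes → true
  CODEOWNER approved: no → false
  CI tests passing: no → false
  targets protected branch: no → false
  PR age < 271 hours: 706 < 271 is false
  target branch ∈ {develop, main}: develop is in the set → true
  coverage delta ≥ 61.1%: 18.1 ≥ 61.1 is false
  lines changed > 26596: 28377 > 26596 is true
Combine:
[1.1.1.1.1] true AND true = true
[1.1.1.1] NOT true = false
[1.1.1.2] false AND true = false
[1.1.1.3.2] true OR false = true
[1.1.1.3] false OR true = true
[1.1.1] false OR false OR true = true
[1.1] NOT true = false
[1.2.1.1] false AND false = false
[1.2.1.2] false AND false = false
[1.2.1] false AND false = false
[1.2.2.1] true AND false = false
[1.2.2.2.1] true → true = true
[1.2.2.2] NOT true = false
[1.2.2] false OR false = false
[1.2] exactly-one(false, false) = false
[1] false → false (antecedent false ⇒ implication holds) = true
[root] NOT true = false
Overall: false → blocked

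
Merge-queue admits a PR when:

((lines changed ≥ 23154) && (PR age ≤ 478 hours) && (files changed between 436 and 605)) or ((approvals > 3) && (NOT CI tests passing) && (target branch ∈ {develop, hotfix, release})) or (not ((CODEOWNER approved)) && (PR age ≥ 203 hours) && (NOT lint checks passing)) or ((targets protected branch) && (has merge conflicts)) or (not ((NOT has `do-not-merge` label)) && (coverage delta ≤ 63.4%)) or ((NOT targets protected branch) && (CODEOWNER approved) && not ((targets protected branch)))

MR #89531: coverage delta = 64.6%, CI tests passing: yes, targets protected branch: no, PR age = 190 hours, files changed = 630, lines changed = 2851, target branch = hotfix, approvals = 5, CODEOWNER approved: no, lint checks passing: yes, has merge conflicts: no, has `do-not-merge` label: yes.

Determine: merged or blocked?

Atomic conditions:
  lines changed ≥ 23154: 2851 ≥ 23154 is false
  PR age ≤ 478 hours: 190 ≤ 478 is true
  files changed between 436 and 605: 630 in [436, 605] is false
  approvals > 3: 5 > 3 is true
  NOT CI tests passing: yes → false
  target branch ∈ {develop, hotfix, release}: hotfix is in the set → true
  CODEOWNER approved: no → false
  PR age ≥ 203 hours: 190 ≥ 203 is false
  NOT lint checks passing: yes → false
  targets protected branch: no → false
  has merge conflicts: no → false
  NOT has `do-not-merge` label: yes → false
  coverage delta ≤ 63.4%: 64.6 ≤ 63.4 is false
  NOT targets protected branch: no → true
Combine:
[1] false AND true AND false = false
[2] true AND false AND true = false
[3.1] NOT false = true
[3] true AND false AND false = false
[4] false AND false = false
[5.1] NOT false = true
[5] true AND false = false
[6.3] NOT false = true
[6] true AND false AND true = false
[root] false OR false OR false OR false OR false OR false = false
Overall: false → blocked

Blocked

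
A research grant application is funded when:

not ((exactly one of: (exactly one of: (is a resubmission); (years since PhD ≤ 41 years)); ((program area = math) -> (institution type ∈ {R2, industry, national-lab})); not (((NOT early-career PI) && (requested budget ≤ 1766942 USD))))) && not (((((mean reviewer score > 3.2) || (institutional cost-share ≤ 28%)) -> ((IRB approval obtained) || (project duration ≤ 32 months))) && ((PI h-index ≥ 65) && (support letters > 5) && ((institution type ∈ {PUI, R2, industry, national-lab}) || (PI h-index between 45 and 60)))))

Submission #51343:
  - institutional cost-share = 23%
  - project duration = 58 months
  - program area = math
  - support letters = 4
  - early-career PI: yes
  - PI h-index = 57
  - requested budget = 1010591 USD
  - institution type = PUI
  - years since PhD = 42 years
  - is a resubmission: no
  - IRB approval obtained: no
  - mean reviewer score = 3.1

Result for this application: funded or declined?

Atomic conditions:
  is a resubmission: no → false
  years since PhD ≤ 41 years: 42 ≤ 41 is false
  program area = math: math == math is true
  institution type ∈ {R2, industry, national-lab}: PUI is not in the set → false
  NOT early-career PI: yes → false
  requested budget ≤ 1766942 USD: 1010591 ≤ 1766942 is true
  mean reviewer score > 3.2: 3.1 > 3.2 is false
  institutional cost-share ≤ 28%: 23 ≤ 28 is true
  IRB approval obtained: no → false
  project duration ≤ 32 months: 58 ≤ 32 is false
  PI h-index ≥ 65: 57 ≥ 65 is false
  support letters > 5: 4 > 5 is false
  institution type ∈ {PUI, R2, industry, national-lab}: PUI is in the set → true
  PI h-index between 45 and 60: 57 in [45, 60] is true
Combine:
[1.1.1] exactly-one(false, false) = false
[1.1.2] true → false = false
[1.1.3.1] false AND true = false
[1.1.3] NOT false = true
[1.1] exactly-one(false, false, true) = true
[1] NOT true = false
[2.1.1.1] false OR true = true
[2.1.1.2] false OR false = false
[2.1.1] true → false = false
[2.1.2.3] true OR true = true
[2.1.2] false AND false AND true = false
[2.1] false AND false = false
[2] NOT false = true
[root] false AND true = false
Overall: false → declined

Declined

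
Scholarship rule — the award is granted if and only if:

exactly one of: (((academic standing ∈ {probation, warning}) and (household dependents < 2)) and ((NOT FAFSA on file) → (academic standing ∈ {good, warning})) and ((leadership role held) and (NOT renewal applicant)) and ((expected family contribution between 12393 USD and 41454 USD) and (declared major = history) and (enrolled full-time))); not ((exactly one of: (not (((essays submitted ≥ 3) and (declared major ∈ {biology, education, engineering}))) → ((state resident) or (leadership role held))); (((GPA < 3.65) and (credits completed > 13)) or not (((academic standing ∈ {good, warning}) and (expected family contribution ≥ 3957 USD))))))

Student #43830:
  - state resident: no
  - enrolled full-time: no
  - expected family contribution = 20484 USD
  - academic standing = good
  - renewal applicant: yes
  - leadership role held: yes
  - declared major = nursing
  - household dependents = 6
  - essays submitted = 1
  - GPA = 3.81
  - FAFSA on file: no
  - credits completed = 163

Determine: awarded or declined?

Declined

Atomic conditions:
  academic standing ∈ {probation, warning}: good is not in the set → false
  household dependents < 2: 6 < 2 is false
  NOT FAFSA on file: no → true
  academic standing ∈ {good, warning}: good is in the set → true
  leadership role held: yes → true
  NOT renewal applicant: yes → false
  expected family contribution between 12393 USD and 41454 USD: 20484 in [12393, 41454] is true
  declared major = history: nursing == history is false
  enrolled full-time: no → false
  essays submitted ≥ 3: 1 ≥ 3 is false
  declared major ∈ {biology, education, engineering}: nursing is not in the set → false
  state resident: no → false
  GPA < 3.65: 3.81 < 3.65 is false
  credits completed > 13: 163 > 13 is true
  expected family contribution ≥ 3957 USD: 20484 ≥ 3957 is true
Combine:
[1.1] false AND false = false
[1.2] true → true = true
[1.3] true AND false = false
[1.4] true AND false AND false = false
[1] false AND true AND false AND false = false
[2.1.1.1.1] false AND false = false
[2.1.1.1] NOT false = true
[2.1.1.2] false OR true = true
[2.1.1] true → true = true
[2.1.2.1] false AND true = false
[2.1.2.2.1] true AND true = true
[2.1.2.2] NOT true = false
[2.1.2] false OR false = false
[2.1] exactly-one(true, false) = true
[2] NOT true = false
[root] exactly-one(false, false) = false
Overall: false → declined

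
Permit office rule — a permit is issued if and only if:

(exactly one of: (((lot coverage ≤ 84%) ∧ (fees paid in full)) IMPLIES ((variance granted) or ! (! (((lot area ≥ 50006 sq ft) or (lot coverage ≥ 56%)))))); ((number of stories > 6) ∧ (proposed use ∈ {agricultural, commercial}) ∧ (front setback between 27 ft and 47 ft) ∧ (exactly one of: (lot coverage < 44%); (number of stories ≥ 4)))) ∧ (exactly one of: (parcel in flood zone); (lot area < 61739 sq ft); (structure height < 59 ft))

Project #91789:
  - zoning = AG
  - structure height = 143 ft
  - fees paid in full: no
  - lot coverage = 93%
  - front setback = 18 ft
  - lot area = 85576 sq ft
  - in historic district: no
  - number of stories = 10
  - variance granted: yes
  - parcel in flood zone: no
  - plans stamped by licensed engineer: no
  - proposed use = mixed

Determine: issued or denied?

Atomic conditions:
  lot coverage ≤ 84%: 93 ≤ 84 is false
  fees paid in full: no → false
  variance granted: yes → true
  lot area ≥ 50006 sq ft: 85576 ≥ 50006 is true
  lot coverage ≥ 56%: 93 ≥ 56 is true
  number of stories > 6: 10 > 6 is true
  proposed use ∈ {agricultural, commercial}: mixed is not in the set → false
  front setback between 27 ft and 47 ft: 18 in [27, 47] is false
  lot coverage < 44%: 93 < 44 is false
  number of stories ≥ 4: 10 ≥ 4 is true
  parcel in flood zone: no → false
  lot area < 61739 sq ft: 85576 < 61739 is false
  structure height < 59 ft: 143 < 59 is false
Combine:
[1.1.1] false AND false = false
[1.1.2.2.1.1] true OR true = true
[1.1.2.2.1] NOT true = false
[1.1.2.2] NOT false = true
[1.1.2] true OR true = true
[1.1] false → true (antecedent false ⇒ implication holds) = true
[1.2.4] exactly-one(false, true) = true
[1.2] true AND false AND false AND true = false
[1] exactly-one(true, false) = true
[2] exactly-one(false, false, false) = false
[root] true AND false = false
Overall: false → denied

Denied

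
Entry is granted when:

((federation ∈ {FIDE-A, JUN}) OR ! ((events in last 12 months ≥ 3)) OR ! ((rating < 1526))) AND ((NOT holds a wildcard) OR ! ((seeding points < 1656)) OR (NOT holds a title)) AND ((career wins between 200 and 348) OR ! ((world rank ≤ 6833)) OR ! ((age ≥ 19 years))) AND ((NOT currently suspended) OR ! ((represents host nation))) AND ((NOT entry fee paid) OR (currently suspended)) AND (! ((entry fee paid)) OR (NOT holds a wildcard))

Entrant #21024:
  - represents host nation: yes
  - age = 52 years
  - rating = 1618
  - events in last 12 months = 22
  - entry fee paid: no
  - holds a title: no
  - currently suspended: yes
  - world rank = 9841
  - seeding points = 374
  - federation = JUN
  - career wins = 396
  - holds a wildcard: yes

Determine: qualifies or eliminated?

Eliminated

Atomic conditions:
  federation ∈ {FIDE-A, JUN}: JUN is in the set → true
  events in last 12 months ≥ 3: 22 ≥ 3 is true
  rating < 1526: 1618 < 1526 is false
  NOT holds a wildcard: yes → false
  seeding points < 1656: 374 < 1656 is true
  NOT holds a title: no → true
  career wins between 200 and 348: 396 in [200, 348] is false
  world rank ≤ 6833: 9841 ≤ 6833 is false
  age ≥ 19 years: 52 ≥ 19 is true
  NOT currently suspended: yes → false
  represents host nation: yes → true
  NOT entry fee paid: no → true
  currently suspended: yes → true
  entry fee paid: no → false
Combine:
[1.2] NOT true = false
[1.3] NOT false = true
[1] true OR false OR true = true
[2.2] NOT true = false
[2] false OR false OR true = true
[3.2] NOT false = true
[3.3] NOT true = false
[3] false OR true OR false = true
[4.2] NOT true = false
[4] false OR false = false
[5] true OR true = true
[6.1] NOT false = true
[6] true OR false = true
[root] true AND true AND true AND false AND true AND true = false
Overall: false → eliminated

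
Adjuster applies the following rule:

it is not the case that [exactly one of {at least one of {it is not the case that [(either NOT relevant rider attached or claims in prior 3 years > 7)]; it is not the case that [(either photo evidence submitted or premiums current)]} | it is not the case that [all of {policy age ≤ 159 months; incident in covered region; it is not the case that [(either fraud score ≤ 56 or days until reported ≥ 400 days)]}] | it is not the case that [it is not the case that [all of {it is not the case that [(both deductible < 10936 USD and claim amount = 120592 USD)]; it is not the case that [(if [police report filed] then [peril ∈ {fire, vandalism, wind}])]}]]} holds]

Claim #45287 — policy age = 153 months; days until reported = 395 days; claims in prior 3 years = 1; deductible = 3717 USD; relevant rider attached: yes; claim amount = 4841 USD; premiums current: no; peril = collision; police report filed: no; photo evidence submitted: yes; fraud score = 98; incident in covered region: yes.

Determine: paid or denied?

Atomic conditions:
  NOT relevant rider attached: yes → false
  claims in prior 3 years > 7: 1 > 7 is false
  photo evidence submitted: yes → true
  premiums current: no → false
  policy age ≤ 159 months: 153 ≤ 159 is true
  incident in covered region: yes → true
  fraud score ≤ 56: 98 ≤ 56 is false
  days until reported ≥ 400 days: 395 ≥ 400 is false
  deductible < 10936 USD: 3717 < 10936 is true
  claim amount = 120592 USD: 4841 == 120592 is false
  police report filed: no → false
  peril ∈ {fire, vandalism, wind}: collision is not in the set → false
Combine:
[1.1.1.1] false OR false = false
[1.1.1] NOT false = true
[1.1.2.1] true OR false = true
[1.1.2] NOT true = false
[1.1] true OR false = true
[1.2.1.3.1] false OR false = false
[1.2.1.3] NOT false = true
[1.2.1] true AND true AND true = true
[1.2] NOT true = false
[1.3.1.1.1.1] true AND false = false
[1.3.1.1.1] NOT false = true
[1.3.1.1.2.1] false → false (antecedent false ⇒ implication holds) = true
[1.3.1.1.2] NOT true = false
[1.3.1.1] true AND false = false
[1.3.1] NOT false = true
[1.3] NOT true = false
[1] exactly-one(true, false, false) = true
[root] NOT true = false
Overall: false → denied

Denied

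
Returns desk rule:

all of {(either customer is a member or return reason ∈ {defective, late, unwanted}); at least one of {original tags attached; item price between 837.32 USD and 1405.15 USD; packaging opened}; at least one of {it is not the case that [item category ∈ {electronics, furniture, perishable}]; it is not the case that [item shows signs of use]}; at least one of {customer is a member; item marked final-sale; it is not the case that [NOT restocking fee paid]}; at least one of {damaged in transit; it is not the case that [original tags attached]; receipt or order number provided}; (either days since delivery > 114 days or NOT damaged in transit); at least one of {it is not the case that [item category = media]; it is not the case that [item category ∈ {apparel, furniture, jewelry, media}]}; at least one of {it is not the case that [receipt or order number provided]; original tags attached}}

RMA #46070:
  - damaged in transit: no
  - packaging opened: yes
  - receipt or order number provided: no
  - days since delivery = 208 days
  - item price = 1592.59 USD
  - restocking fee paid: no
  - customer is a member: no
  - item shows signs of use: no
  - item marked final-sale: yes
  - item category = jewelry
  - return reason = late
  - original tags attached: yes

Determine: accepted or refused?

Atomic conditions:
  customer is a member: no → false
  return reason ∈ {defective, late, unwanted}: late is in the set → true
  original tags attached: yes → true
  item price between 837.32 USD and 1405.15 USD: 1592.59 in [837.32, 1405.15] is false
  packaging opened: yes → true
  item category ∈ {electronics, furniture, perishable}: jewelry is not in the set → false
  item shows signs of use: no → false
  item marked final-sale: yes → true
  NOT restocking fee paid: no → true
  damaged in transit: no → false
  receipt or order number provided: no → false
  days since delivery > 114 days: 208 > 114 is true
  NOT damaged in transit: no → true
  item category = media: jewelry == media is false
  item category ∈ {apparel, furniture, jewelry, media}: jewelry is in the set → true
Combine:
[1] false OR true = true
[2] true OR false OR true = true
[3.1] NOT false = true
[3.2] NOT false = true
[3] true OR true = true
[4.3] NOT true = false
[4] false OR true OR false = true
[5.2] NOT true = false
[5] false OR false OR false = false
[6] true OR true = true
[7.1] NOT false = true
[7.2] NOT true = false
[7] true OR false = true
[8.1] NOT false = true
[8] true OR true = true
[root] true AND true AND true AND true AND false AND true AND true AND true = false
Overall: false → refused

Refused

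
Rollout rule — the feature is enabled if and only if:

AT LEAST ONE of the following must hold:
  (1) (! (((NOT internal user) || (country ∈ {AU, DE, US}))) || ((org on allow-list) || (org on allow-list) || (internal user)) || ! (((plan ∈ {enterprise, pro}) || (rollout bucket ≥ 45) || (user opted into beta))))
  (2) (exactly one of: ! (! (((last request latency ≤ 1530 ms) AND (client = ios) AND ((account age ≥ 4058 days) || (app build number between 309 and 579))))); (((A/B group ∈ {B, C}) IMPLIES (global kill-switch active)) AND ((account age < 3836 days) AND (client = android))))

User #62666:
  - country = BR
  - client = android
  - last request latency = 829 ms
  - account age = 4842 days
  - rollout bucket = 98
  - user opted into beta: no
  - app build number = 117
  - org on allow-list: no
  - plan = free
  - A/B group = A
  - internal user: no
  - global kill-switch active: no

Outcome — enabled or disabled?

Atomic conditions:
  NOT internal user: no → true
  country ∈ {AU, DE, US}: BR is not in the set → false
  org on allow-list: no → false
  internal user: no → false
  plan ∈ {enterprise, pro}: free is not in the set → false
  rollout bucket ≥ 45: 98 ≥ 45 is true
  user opted into beta: no → false
  last request latency ≤ 1530 ms: 829 ≤ 1530 is true
  client = ios: android == ios is false
  account age ≥ 4058 days: 4842 ≥ 4058 is true
  app build number between 309 and 579: 117 in [309, 579] is false
  A/B group ∈ {B, C}: A is not in the set → false
  global kill-switch active: no → false
  account age < 3836 days: 4842 < 3836 is false
  client = android: android == android is true
Combine:
[1.1.1] true OR false = true
[1.1] NOT true = false
[1.2] false OR false OR false = false
[1.3.1] false OR true OR false = true
[1.3] NOT true = false
[1] false OR false OR false = false
[2.1.1.1.3] true OR false = true
[2.1.1.1] true AND false AND true = false
[2.1.1] NOT false = true
[2.1] NOT true = false
[2.2.1] false → false (antecedent false ⇒ implication holds) = true
[2.2.2] false AND true = false
[2.2] true AND false = false
[2] exactly-one(false, false) = false
[root] false OR false = false
Overall: false → disabled

Disabled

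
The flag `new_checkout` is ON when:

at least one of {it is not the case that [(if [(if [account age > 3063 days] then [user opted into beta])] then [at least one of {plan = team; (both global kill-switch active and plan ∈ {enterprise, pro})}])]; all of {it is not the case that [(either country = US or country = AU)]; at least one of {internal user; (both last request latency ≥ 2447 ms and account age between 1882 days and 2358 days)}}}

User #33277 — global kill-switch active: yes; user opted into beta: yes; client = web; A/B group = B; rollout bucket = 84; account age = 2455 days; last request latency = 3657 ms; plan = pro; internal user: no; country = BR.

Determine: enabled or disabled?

Disabled

Atomic conditions:
  account age > 3063 days: 2455 > 3063 is false
  user opted into beta: yes → true
  plan = team: pro == team is false
  global kill-switch active: yes → true
  plan ∈ {enterprise, pro}: pro is in the set → true
  country = US: BR == US is false
  country = AU: BR == AU is false
  internal user: no → false
  last request latency ≥ 2447 ms: 3657 ≥ 2447 is true
  account age between 1882 days and 2358 days: 2455 in [1882, 2358] is false
Combine:
[1.1.1] false → true (antecedent false ⇒ implication holds) = true
[1.1.2.2] true AND true = true
[1.1.2] false OR true = true
[1.1] true → true = true
[1] NOT true = false
[2.1.1] false OR false = false
[2.1] NOT false = true
[2.2.2] true AND false = false
[2.2] false OR false = false
[2] true AND false = false
[root] false OR false = false
Overall: false → disabled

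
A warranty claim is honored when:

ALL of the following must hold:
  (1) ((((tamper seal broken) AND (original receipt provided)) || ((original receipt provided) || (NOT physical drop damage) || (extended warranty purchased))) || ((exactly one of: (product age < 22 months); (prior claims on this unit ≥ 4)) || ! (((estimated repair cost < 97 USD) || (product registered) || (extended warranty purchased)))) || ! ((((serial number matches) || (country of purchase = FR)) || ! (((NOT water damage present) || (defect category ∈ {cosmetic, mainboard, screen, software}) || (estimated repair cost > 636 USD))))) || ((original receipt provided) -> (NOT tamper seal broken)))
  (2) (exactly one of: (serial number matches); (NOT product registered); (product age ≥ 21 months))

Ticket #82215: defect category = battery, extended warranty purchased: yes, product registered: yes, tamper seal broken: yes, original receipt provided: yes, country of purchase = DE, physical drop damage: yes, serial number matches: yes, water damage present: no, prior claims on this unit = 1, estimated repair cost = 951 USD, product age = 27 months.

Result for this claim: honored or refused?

Atomic conditions:
  tamper seal broken: yes → true
  original receipt provided: yes → true
  NOT physical drop damage: yes → false
  extended warranty purchased: yes → true
  product age < 22 months: 27 < 22 is false
  prior claims on this unit ≥ 4: 1 ≥ 4 is false
  estimated repair cost < 97 USD: 951 < 97 is false
  product registered: yes → true
  serial number matches: yes → true
  country of purchase = FR: DE == FR is false
  NOT water damage present: no → true
  defect category ∈ {cosmetic, mainboard, screen, software}: battery is not in the set → false
  estimated repair cost > 636 USD: 951 > 636 is true
  NOT tamper seal broken: yes → false
  NOT product registered: yes → false
  product age ≥ 21 months: 27 ≥ 21 is true
Combine:
[1.1.1] true AND true = true
[1.1.2] true OR false OR true = true
[1.1] true OR true = true
[1.2.1] exactly-one(false, false) = false
[1.2.2.1] false OR true OR true = true
[1.2.2] NOT true = false
[1.2] false OR false = false
[1.3.1.1] true OR false = true
[1.3.1.2.1] true OR false OR true = true
[1.3.1.2] NOT true = false
[1.3.1] true OR false = true
[1.3] NOT true = false
[1.4] true → false = false
[1] true OR false OR false OR false = true
[2] exactly-one(true, false, true) = false
[root] true AND false = false
Overall: false → refused

Refused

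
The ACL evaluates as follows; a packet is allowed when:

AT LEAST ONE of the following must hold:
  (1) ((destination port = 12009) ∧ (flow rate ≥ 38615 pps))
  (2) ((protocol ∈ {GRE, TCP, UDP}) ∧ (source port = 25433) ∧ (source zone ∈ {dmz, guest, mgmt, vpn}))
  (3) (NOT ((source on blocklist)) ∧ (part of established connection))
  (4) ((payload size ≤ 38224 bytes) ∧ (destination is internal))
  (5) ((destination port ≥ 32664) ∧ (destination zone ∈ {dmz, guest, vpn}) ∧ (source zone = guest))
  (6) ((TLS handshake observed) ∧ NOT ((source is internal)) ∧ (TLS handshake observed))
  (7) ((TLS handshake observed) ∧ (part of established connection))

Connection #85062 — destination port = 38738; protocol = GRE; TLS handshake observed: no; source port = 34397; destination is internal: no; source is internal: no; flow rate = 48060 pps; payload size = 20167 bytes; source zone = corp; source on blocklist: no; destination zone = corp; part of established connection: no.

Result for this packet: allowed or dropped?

Atomic conditions:
  destination port = 12009: 38738 == 12009 is false
  flow rate ≥ 38615 pps: 48060 ≥ 38615 is true
  protocol ∈ {GRE, TCP, UDP}: GRE is in the set → true
  source port = 25433: 34397 == 25433 is false
  source zone ∈ {dmz, guest, mgmt, vpn}: corp is not in the set → false
  source on blocklist: no → false
  part of established connection: no → false
  payload size ≤ 38224 bytes: 20167 ≤ 38224 is true
  destination is internal: no → false
  destination port ≥ 32664: 38738 ≥ 32664 is true
  destination zone ∈ {dmz, guest, vpn}: corp is not in the set → false
  source zone = guest: corp == guest is false
  TLS handshake observed: no → false
  source is internal: no → false
Combine:
[1] false AND true = false
[2] true AND false AND false = false
[3.1] NOT false = true
[3] true AND false = false
[4] true AND false = false
[5] true AND false AND false = false
[6.2] NOT false = true
[6] false AND true AND false = false
[7] false AND false = false
[root] false OR false OR false OR false OR false OR false OR false = false
Overall: false → dropped

Dropped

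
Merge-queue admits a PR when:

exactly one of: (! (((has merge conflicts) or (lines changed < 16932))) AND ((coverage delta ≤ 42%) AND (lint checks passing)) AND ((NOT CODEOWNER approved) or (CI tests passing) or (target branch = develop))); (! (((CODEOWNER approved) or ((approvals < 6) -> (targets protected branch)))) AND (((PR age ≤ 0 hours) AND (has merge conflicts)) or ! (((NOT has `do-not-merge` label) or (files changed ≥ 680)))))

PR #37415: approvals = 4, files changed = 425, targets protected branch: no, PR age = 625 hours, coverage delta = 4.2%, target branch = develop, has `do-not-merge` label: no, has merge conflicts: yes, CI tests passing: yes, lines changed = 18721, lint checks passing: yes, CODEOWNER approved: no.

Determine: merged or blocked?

Atomic conditions:
  has merge conflicts: yes → true
  lines changed < 16932: 18721 < 16932 is false
  coverage delta ≤ 42%: 4.2 ≤ 42 is true
  lint checks passing: yes → true
  NOT CODEOWNER approved: no → true
  CI tests passing: yes → true
  target branch = develop: develop == develop is true
  CODEOWNER approved: no → false
  approvals < 6: 4 < 6 is true
  targets protected branch: no → false
  PR age ≤ 0 hours: 625 ≤ 0 is false
  NOT has `do-not-merge` label: no → true
  files changed ≥ 680: 425 ≥ 680 is false
Combine:
[1.1.1] true OR false = true
[1.1] NOT true = false
[1.2] true AND true = true
[1.3] true OR true OR true = true
[1] false AND true AND true = false
[2.1.1.2] true → false = false
[2.1.1] false OR false = false
[2.1] NOT false = true
[2.2.1] false AND true = false
[2.2.2.1] true OR false = true
[2.2.2] NOT true = false
[2.2] false OR false = false
[2] true AND false = false
[root] exactly-one(false, false) = false
Overall: false → blocked

Blocked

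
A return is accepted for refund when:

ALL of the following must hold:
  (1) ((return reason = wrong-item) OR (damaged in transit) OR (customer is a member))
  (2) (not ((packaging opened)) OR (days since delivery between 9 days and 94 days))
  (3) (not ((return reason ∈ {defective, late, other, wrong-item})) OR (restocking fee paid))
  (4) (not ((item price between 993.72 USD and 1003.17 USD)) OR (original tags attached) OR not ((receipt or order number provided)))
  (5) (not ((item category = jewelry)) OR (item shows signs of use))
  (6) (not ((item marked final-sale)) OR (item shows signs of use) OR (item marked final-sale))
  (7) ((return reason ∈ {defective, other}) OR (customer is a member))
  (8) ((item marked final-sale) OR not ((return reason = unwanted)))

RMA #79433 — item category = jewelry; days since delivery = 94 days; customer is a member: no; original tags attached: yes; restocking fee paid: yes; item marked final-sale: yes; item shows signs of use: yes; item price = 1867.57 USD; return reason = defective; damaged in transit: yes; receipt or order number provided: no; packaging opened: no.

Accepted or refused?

Atomic conditions:
  return reason = wrong-item: defective == wrong-item is false
  damaged in transit: yes → true
  customer is a member: no → false
  packaging opened: no → false
  days since delivery between 9 days and 94 days: 94 in [9, 94] is true
  return reason ∈ {defective, late, other, wrong-item}: defective is in the set → true
  restocking fee paid: yes → true
  item price between 993.72 USD and 1003.17 USD: 1867.57 in [993.72, 1003.17] is false
  original tags attached: yes → true
  receipt or order number provided: no → false
  item category = jewelry: jewelry == jewelry is true
  item shows signs of use: yes → true
  item marked final-sale: yes → true
  return reason ∈ {defective, other}: defective is in the set → true
  return reason = unwanted: defective == unwanted is false
Combine:
[1] false OR true OR false = true
[2.1] NOT false = true
[2] true OR true = true
[3.1] NOT true = false
[3] false OR true = true
[4.1] NOT false = true
[4.3] NOT false = true
[4] true OR true OR true = true
[5.1] NOT true = false
[5] false OR true = true
[6.1] NOT true = false
[6] false OR true OR true = true
[7] true OR false = true
[8.2] NOT false = true
[8] true OR true = true
[root] true AND true AND true AND true AND true AND true AND true AND true = true
Overall: true → accepted

Accepted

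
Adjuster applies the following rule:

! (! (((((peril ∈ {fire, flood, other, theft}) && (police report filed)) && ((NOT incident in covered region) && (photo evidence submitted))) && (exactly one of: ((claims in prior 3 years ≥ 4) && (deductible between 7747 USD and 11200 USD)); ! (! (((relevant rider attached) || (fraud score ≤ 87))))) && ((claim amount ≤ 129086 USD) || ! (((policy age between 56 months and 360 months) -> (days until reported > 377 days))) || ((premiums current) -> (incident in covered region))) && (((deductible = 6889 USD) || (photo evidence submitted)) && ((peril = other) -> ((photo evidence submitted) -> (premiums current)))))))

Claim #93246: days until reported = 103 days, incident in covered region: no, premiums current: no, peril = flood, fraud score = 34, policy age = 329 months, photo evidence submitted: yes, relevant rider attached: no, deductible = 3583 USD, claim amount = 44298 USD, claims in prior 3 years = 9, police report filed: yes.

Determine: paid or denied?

Atomic conditions:
  peril ∈ {fire, flood, other, theft}: flood is in the set → true
  police report filed: yes → true
  NOT incident in covered region: no → true
  photo evidence submitted: yes → true
  claims in prior 3 years ≥ 4: 9 ≥ 4 is true
  deductible between 7747 USD and 11200 USD: 3583 in [7747, 11200] is false
  relevant rider attached: no → false
  fraud score ≤ 87: 34 ≤ 87 is true
  claim amount ≤ 129086 USD: 44298 ≤ 129086 is true
  policy age between 56 months and 360 months: 329 in [56, 360] is true
  days until reported > 377 days: 103 > 377 is false
  premiums current: no → false
  incident in covered region: no → false
  deductible = 6889 USD: 3583 == 6889 is false
  peril = other: flood == other is false
Combine:
[1.1.1.1] true AND true = true
[1.1.1.2] true AND true = true
[1.1.1] true AND true = true
[1.1.2.1] true AND false = false
[1.1.2.2.1.1] false OR true = true
[1.1.2.2.1] NOT true = false
[1.1.2.2] NOT false = true
[1.1.2] exactly-one(false, true) = true
[1.1.3.2.1] true → false = false
[1.1.3.2] NOT false = true
[1.1.3.3] false → false (antecedent false ⇒ implication holds) = true
[1.1.3] true OR true OR true = true
[1.1.4.1] false OR true = true
[1.1.4.2.2] true → false = false
[1.1.4.2] false → false (antecedent false ⇒ implication holds) = true
[1.1.4] true AND true = true
[1.1] true AND true AND true AND true = true
[1] NOT true = false
[root] NOT false = true
Overall: true → paid

Paid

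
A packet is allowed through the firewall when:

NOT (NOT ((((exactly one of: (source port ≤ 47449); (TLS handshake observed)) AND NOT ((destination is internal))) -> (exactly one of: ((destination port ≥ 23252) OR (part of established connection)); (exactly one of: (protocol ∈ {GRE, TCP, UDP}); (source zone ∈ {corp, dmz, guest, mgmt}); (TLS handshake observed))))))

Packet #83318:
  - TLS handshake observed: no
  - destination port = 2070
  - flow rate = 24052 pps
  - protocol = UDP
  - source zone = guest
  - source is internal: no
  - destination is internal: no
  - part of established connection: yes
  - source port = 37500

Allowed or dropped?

Atomic conditions:
  source port ≤ 47449: 37500 ≤ 47449 is true
  TLS handshake observed: no → false
  destination is internal: no → false
  destination port ≥ 23252: 2070 ≥ 23252 is false
  part of established connection: yes → true
  protocol ∈ {GRE, TCP, UDP}: UDP is in the set → true
  source zone ∈ {corp, dmz, guest, mgmt}: guest is in the set → true
Combine:
[1.1.1.1] exactly-one(true, false) = true
[1.1.1.2] NOT false = true
[1.1.1] true AND true = true
[1.1.2.1] false OR true = true
[1.1.2.2] exactly-one(true, true, false) = false
[1.1.2] exactly-one(true, false) = true
[1.1] true → true = true
[1] NOT true = false
[root] NOT false = true
Overall: true → allowed

Allowed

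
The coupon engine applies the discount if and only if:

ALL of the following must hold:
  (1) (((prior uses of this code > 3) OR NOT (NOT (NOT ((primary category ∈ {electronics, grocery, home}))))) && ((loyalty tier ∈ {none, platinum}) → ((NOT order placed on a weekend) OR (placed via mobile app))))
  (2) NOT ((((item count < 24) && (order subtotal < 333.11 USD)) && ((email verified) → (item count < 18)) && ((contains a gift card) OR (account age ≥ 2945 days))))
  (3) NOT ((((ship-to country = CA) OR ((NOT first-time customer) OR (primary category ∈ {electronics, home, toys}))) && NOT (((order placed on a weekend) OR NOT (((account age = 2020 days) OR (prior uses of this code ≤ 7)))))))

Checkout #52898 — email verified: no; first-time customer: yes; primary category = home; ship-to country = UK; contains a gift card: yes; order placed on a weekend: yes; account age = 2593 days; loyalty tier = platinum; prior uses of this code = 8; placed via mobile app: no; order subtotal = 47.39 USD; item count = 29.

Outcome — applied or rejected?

Atomic conditions:
  prior uses of this code > 3: 8 > 3 is true
  primary category ∈ {electronics, grocery, home}: home is in the set → true
  loyalty tier ∈ {none, platinum}: platinum is in the set → true
  NOT order placed on a weekend: yes → false
  placed via mobile app: no → false
  item count < 24: 29 < 24 is false
  order subtotal < 333.11 USD: 47.39 < 333.11 is true
  email verified: no → false
  item count < 18: 29 < 18 is false
  contains a gift card: yes → true
  account age ≥ 2945 days: 2593 ≥ 2945 is false
  ship-to country = CA: UK == CA is false
  NOT first-time customer: yes → false
  primary category ∈ {electronics, home, toys}: home is in the set → true
  order placed on a weekend: yes → true
  account age = 2020 days: 2593 == 2020 is false
  prior uses of this code ≤ 7: 8 ≤ 7 is false
Combine:
[1.1.2.1.1] NOT true = false
[1.1.2.1] NOT false = true
[1.1.2] NOT true = false
[1.1] true OR false = true
[1.2.2] false OR false = false
[1.2] true → false = false
[1] true AND false = false
[2.1.1] false AND true = false
[2.1.2] false → false (antecedent false ⇒ implication holds) = true
[2.1.3] true OR false = true
[2.1] false AND true AND true = false
[2] NOT false = true
[3.1.1.2] false OR true = true
[3.1.1] false OR true = true
[3.1.2.1.2.1] false OR false = false
[3.1.2.1.2] NOT false = true
[3.1.2.1] true OR true = true
[3.1.2] NOT true = false
[3.1] true AND false = false
[3] NOT false = true
[root] false AND true AND true = false
Overall: false → rejected

Rejected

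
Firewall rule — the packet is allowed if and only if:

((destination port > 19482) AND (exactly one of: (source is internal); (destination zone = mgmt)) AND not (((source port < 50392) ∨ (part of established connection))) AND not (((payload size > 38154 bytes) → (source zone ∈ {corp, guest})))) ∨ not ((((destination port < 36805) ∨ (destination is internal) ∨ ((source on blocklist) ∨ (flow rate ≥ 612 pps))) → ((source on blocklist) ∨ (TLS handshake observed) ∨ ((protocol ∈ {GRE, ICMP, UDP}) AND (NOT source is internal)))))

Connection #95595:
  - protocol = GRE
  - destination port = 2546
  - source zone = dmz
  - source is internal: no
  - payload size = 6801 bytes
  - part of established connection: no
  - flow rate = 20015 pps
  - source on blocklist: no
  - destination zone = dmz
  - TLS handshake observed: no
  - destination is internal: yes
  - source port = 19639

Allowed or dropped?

Dropped

Atomic conditions:
  destination port > 19482: 2546 > 19482 is false
  source is internal: no → false
  destination zone = mgmt: dmz == mgmt is false
  source port < 50392: 19639 < 50392 is true
  part of established connection: no → false
  payload size > 38154 bytes: 6801 > 38154 is false
  source zone ∈ {corp, guest}: dmz is not in the set → false
  destination port < 36805: 2546 < 36805 is true
  destination is internal: yes → true
  source on blocklist: no → false
  flow rate ≥ 612 pps: 20015 ≥ 612 is true
  TLS handshake observed: no → false
  protocol ∈ {GRE, ICMP, UDP}: GRE is in the set → true
  NOT source is internal: no → true
Combine:
[1.2] exactly-one(false, false) = false
[1.3.1] true OR false = true
[1.3] NOT true = false
[1.4.1] false → false (antecedent false ⇒ implication holds) = true
[1.4] NOT true = false
[1] false AND false AND false AND false = false
[2.1.1.3] false OR true = true
[2.1.1] true OR true OR true = true
[2.1.2.3] true AND true = true
[2.1.2] false OR false OR true = true
[2.1] true → true = true
[2] NOT true = false
[root] false OR false = false
Overall: false → dropped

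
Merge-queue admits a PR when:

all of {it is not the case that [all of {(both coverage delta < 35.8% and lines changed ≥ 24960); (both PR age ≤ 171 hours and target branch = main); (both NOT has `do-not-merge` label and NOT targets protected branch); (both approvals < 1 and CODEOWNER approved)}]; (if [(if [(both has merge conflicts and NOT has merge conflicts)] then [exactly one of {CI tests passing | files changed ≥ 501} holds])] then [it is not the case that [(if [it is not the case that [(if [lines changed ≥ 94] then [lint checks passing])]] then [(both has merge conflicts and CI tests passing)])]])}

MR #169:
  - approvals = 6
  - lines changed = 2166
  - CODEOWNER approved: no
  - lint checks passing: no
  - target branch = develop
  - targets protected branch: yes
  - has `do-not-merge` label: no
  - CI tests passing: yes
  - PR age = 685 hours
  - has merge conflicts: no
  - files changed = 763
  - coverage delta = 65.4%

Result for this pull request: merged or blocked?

Merged

Atomic conditions:
  coverage delta < 35.8%: 65.4 < 35.8 is false
  lines changed ≥ 24960: 2166 ≥ 24960 is false
  PR age ≤ 171 hours: 685 ≤ 171 is false
  target branch = main: develop == main is false
  NOT has `do-not-merge` label: no → true
  NOT targets protected branch: yes → false
  approvals < 1: 6 < 1 is false
  CODEOWNER approved: no → false
  has merge conflicts: no → false
  NOT has merge conflicts: no → true
  CI tests passing: yes → true
  files changed ≥ 501: 763 ≥ 501 is true
  lines changed ≥ 94: 2166 ≥ 94 is true
  lint checks passing: no → false
Combine:
[1.1.1] false AND false = false
[1.1.2] false AND false = false
[1.1.3] true AND false = false
[1.1.4] false AND false = false
[1.1] false AND false AND false AND false = false
[1] NOT false = true
[2.1.1] false AND true = false
[2.1.2] exactly-one(true, true) = false
[2.1] false → false (antecedent false ⇒ implication holds) = true
[2.2.1.1.1] true → false = false
[2.2.1.1] NOT false = true
[2.2.1.2] false AND true = false
[2.2.1] true → false = false
[2.2] NOT false = true
[2] true → true = true
[root] true AND true = true
Overall: true → merged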